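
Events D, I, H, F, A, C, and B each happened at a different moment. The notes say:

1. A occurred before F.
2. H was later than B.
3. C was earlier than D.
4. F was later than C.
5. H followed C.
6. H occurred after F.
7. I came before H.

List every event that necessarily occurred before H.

Directly stated before H: B, C, F, and I.
A reaches H via A → F → H.

A, B, C, F, I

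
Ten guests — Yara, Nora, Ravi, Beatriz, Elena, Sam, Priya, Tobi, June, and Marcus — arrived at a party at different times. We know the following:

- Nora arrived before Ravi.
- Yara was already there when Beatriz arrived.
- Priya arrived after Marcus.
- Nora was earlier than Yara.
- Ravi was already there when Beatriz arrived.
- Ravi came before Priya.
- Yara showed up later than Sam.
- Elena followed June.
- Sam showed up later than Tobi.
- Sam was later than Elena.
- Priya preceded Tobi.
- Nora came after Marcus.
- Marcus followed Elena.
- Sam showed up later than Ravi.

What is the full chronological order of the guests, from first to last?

June, Elena, Marcus, Nora, Ravi, Priya, Tobi, Sam, Yara, Beatriz

The constraints fix every adjacent pair, so only one ordering works:
June → Elena → Marcus → Nora → Ravi → Priya → Tobi → Sam → Yara → Beatriz.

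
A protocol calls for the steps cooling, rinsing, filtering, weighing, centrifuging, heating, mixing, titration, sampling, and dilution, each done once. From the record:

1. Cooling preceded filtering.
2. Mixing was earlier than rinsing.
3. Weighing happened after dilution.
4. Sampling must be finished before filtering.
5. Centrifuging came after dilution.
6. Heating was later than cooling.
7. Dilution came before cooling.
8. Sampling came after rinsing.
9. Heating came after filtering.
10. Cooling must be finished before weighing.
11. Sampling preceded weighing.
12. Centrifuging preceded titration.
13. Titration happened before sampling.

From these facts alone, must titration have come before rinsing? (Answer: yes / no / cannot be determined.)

No chain of stated constraints runs from titration to rinsing, and none runs from rinsing to titration either.
So the relative order of titration and rinsing is not fixed by the given facts.

cannot be determined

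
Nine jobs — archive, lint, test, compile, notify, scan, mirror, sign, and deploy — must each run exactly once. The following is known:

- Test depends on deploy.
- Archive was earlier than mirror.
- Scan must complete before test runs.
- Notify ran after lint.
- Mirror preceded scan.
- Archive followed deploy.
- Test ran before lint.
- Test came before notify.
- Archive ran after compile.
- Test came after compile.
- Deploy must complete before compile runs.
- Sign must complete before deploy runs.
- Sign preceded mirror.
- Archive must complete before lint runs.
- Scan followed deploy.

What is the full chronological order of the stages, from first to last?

sign, deploy, compile, archive, mirror, scan, test, lint, notify

The constraints fix every adjacent pair, so only one ordering works:
sign → deploy → compile → archive → mirror → scan → test → lint → notify.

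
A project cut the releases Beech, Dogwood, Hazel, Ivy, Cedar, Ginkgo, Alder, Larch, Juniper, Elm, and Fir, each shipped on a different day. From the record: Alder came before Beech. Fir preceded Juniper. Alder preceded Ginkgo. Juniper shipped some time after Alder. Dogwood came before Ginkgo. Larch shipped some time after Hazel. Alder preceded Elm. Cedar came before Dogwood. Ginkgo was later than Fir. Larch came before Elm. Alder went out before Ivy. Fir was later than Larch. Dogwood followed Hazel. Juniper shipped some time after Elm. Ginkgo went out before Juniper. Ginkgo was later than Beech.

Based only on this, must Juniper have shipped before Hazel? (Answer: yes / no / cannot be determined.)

no

Tracing the constraints gives Hazel → Larch → Fir → Juniper, so Hazel must come before Juniper.
That means Juniper cannot be before Hazel.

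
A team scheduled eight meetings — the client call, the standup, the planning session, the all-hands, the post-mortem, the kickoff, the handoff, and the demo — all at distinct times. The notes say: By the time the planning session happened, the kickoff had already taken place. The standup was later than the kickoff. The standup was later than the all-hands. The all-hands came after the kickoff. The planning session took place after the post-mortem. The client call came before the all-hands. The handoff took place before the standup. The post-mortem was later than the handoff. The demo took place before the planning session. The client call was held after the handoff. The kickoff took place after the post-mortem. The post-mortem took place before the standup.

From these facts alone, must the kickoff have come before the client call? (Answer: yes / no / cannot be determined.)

cannot be determined

No chain of stated constraints runs from the kickoff to the client call, and none runs from the client call to the kickoff either.
So the relative order of the kickoff and the client call is not fixed by the given facts.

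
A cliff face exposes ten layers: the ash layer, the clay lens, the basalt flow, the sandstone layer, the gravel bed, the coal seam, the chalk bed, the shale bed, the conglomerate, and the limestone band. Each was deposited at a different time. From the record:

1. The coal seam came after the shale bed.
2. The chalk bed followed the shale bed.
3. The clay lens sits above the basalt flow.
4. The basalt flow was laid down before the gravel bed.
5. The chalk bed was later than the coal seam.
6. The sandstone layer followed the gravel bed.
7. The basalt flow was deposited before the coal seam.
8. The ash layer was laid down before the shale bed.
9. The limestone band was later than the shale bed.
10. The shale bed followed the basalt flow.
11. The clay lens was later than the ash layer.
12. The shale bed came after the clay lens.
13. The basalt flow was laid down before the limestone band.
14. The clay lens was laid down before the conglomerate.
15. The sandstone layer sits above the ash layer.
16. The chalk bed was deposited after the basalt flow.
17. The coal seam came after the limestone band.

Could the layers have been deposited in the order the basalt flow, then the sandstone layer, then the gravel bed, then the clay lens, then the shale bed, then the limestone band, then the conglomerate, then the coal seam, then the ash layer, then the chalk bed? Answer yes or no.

The constraints require the gravel bed before the sandstone layer, but in the proposed sequence the sandstone layer appears ahead of the gravel bed. That one violation is enough.

no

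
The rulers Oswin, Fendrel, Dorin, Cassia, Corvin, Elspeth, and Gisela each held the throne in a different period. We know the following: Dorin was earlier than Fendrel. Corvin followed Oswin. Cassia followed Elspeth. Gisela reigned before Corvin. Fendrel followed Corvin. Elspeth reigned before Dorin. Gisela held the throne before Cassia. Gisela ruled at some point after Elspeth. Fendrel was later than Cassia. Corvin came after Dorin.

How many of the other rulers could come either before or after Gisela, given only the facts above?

Forced before Gisela: Elspeth; forced after Gisela: Cassia, Corvin, and Fendrel.
That leaves Dorin and Oswin with no forced order relative to Gisela — 2.

2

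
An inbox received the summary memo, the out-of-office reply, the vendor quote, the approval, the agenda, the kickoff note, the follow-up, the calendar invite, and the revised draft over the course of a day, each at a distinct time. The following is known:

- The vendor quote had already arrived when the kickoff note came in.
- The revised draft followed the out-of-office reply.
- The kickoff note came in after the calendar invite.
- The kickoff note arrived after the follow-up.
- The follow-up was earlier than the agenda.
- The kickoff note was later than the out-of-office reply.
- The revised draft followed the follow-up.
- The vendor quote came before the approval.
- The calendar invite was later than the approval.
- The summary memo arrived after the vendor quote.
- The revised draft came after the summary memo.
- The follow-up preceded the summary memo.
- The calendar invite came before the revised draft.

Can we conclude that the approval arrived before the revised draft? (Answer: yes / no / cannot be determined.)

Chain the constraints: the approval → the calendar invite → the revised draft. Each link is directly stated, so the approval comes before the revised draft.

yes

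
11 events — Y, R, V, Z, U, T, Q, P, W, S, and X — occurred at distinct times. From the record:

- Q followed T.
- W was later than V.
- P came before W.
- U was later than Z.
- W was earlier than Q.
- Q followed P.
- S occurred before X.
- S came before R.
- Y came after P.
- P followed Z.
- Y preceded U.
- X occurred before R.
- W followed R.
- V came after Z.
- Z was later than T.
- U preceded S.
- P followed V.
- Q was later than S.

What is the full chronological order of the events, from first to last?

T, Z, V, P, Y, U, S, X, R, W, Q

The constraints fix every adjacent pair, so only one ordering works:
T → Z → V → P → Y → U → S → X → R → W → Q.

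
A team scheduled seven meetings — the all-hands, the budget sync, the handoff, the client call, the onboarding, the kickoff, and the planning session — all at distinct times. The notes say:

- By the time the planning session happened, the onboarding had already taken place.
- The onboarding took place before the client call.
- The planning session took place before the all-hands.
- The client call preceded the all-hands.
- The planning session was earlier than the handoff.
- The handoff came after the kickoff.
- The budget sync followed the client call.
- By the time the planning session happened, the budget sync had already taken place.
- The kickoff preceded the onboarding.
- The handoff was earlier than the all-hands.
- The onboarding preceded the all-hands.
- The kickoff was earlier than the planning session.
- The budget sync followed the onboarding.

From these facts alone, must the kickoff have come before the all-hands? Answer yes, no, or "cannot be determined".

Chain the constraints: the kickoff → the handoff → the all-hands. Each link is directly stated, so the kickoff comes before the all-hands.

yes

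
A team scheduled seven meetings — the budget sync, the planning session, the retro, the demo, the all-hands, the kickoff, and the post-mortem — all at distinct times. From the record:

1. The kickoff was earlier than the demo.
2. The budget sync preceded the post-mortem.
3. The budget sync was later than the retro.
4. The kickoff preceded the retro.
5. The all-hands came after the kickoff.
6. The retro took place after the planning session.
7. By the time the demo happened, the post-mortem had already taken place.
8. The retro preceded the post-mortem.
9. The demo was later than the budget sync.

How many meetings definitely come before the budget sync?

Directly stated before the budget sync: the retro.
The kickoff reaches the budget sync via the kickoff → the retro → the budget sync.
The planning session reaches the budget sync via the planning session → the retro → the budget sync.
That's the kickoff, the planning session, and the retro — 3 in all.

3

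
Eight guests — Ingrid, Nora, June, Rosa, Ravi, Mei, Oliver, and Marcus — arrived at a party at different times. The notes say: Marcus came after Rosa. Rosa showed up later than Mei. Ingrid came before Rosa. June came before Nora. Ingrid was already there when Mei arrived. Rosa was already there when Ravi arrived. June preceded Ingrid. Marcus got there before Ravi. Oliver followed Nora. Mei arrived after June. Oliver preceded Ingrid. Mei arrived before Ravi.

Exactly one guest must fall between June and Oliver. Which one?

Tracing the constraints gives June → Nora → Oliver, so Nora sits after June and before Oliver.
No other guest is forced both after June and before Oliver.

Nora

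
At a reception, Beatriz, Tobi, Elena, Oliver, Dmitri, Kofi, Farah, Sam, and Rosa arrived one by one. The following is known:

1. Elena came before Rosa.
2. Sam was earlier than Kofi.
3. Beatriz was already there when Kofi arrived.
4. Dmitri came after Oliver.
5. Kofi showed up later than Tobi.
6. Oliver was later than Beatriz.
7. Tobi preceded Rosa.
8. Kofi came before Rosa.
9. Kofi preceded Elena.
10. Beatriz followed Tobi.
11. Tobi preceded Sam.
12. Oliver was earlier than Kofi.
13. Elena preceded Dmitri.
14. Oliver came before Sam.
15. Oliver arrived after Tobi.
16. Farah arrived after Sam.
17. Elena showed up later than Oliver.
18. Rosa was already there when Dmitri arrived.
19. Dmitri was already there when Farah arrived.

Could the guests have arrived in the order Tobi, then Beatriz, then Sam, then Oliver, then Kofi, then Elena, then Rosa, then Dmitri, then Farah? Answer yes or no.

The constraints require Oliver before Sam, but in the proposed sequence Sam appears ahead of Oliver. That one violation is enough.

no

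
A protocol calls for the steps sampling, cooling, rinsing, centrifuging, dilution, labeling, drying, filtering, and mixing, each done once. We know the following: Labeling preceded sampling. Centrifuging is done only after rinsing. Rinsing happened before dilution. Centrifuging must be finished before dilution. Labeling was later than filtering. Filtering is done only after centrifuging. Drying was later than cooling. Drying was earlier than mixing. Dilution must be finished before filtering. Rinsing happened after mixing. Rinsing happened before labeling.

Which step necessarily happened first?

Cooling has a chain of constraints placing it before every other step, so cooling must be first.

cooling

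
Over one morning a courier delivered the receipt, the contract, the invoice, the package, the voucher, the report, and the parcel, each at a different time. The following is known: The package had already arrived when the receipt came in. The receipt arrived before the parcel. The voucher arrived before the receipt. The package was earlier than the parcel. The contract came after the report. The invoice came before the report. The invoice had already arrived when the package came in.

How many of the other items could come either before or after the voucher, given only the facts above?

Forced after the voucher: the parcel and the receipt.
That leaves the contract, the invoice, the package, and the report with no forced order relative to the voucher — 4.

4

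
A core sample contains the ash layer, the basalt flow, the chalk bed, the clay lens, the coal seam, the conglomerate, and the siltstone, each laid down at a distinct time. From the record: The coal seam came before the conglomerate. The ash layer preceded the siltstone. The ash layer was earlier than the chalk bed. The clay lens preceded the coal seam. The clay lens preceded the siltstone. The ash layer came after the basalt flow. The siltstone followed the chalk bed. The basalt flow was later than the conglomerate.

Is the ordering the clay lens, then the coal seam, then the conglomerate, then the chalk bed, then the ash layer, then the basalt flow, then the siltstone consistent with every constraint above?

no

The constraints require the ash layer before the chalk bed, but in the proposed sequence the chalk bed appears ahead of the ash layer. That one violation is enough.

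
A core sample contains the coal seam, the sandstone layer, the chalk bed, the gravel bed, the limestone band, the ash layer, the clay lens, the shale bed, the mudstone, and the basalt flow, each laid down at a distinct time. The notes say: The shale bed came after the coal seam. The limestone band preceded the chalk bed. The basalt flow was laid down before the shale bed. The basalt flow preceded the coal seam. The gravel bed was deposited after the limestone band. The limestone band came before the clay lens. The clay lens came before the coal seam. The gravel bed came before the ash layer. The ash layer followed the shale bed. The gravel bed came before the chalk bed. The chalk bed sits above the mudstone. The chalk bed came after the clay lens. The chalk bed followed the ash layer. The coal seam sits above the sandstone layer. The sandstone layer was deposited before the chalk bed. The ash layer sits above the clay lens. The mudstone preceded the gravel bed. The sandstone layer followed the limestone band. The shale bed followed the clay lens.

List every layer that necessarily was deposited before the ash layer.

the basalt flow, the clay lens, the coal seam, the gravel bed, the limestone band, the mudstone, the sandstone layer, the shale bed

Directly stated before the ash layer: the clay lens, the gravel bed, and the shale bed.
The basalt flow reaches the ash layer via the basalt flow → the shale bed → the ash layer.
The coal seam reaches the ash layer via the coal seam → the shale bed → the ash layer.
The limestone band reaches the ash layer via the limestone band → the clay lens → the ash layer.
Likewise the mudstone and the sandstone layer each reach the ash layer by chaining the stated constraints.
No chain forces the chalk bed ahead of the ash layer.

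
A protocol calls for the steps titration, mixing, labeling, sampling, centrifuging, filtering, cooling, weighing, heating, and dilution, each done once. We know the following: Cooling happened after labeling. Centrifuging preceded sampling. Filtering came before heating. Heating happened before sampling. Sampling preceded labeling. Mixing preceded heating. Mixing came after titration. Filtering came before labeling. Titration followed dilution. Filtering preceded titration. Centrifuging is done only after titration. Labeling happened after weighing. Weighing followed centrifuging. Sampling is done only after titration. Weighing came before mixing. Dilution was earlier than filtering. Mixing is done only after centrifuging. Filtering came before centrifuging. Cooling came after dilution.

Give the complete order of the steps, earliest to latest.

dilution, filtering, titration, centrifuging, weighing, mixing, heating, sampling, labeling, cooling

The constraints fix every adjacent pair, so only one ordering works:
dilution → filtering → titration → centrifuging → weighing → mixing → heating → sampling → labeling → cooling.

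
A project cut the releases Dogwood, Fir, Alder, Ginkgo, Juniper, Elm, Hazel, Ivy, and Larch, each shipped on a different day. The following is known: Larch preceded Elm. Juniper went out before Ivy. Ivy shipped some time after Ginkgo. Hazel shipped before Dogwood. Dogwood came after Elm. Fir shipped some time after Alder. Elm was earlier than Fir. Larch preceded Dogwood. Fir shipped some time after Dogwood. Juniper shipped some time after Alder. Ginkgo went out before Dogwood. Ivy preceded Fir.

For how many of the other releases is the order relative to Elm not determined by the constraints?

5

Forced before Elm: Larch; forced after Elm: Dogwood and Fir.
That leaves Alder, Ginkgo, Hazel, Ivy, and Juniper with no forced order relative to Elm — 5.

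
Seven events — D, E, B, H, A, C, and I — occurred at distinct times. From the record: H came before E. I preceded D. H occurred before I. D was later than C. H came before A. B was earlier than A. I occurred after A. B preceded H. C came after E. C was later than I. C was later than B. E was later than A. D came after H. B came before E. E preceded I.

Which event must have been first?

B has a chain of constraints placing it before every other event, so B must be first.

B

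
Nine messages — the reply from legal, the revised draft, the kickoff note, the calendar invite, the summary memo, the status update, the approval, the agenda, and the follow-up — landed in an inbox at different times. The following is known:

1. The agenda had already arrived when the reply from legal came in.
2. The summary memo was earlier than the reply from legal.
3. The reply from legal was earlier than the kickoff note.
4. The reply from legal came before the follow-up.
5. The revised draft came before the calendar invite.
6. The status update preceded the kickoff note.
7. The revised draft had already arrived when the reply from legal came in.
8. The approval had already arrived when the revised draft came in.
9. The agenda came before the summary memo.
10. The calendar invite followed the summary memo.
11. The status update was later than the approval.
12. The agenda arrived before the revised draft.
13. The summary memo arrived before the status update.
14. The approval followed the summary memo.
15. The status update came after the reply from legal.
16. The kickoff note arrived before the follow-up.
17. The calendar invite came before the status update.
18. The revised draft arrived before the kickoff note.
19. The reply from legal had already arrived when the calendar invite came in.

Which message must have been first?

the agenda

The agenda has a chain of constraints placing it before every other message, so the agenda must be first.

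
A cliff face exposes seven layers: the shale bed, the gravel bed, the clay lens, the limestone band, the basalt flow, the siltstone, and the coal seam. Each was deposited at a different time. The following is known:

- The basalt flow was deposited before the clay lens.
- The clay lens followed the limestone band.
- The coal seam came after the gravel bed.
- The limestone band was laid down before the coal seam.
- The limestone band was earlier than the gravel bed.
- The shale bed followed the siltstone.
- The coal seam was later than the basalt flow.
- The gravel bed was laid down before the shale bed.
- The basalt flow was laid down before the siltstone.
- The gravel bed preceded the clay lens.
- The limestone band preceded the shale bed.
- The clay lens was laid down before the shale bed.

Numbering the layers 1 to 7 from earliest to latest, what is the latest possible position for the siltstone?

The siltstone must come before the shale bed — 1 layer forced after it.
Everything else can be placed before the siltstone in some valid order, so the siltstone can sit as late as position 7 − 1 = 6.

6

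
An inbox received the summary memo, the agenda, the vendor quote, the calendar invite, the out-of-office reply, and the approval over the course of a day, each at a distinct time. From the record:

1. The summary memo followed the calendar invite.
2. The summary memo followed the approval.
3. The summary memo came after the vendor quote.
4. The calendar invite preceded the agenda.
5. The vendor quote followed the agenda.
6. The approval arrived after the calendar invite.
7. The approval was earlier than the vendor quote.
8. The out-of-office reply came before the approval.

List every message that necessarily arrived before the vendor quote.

Directly stated before the vendor quote: the agenda and the approval.
The calendar invite reaches the vendor quote via the calendar invite → the approval → the vendor quote.
The out-of-office reply reaches the vendor quote via the out-of-office reply → the approval → the vendor quote.

the agenda, the approval, the calendar invite, the out-of-office reply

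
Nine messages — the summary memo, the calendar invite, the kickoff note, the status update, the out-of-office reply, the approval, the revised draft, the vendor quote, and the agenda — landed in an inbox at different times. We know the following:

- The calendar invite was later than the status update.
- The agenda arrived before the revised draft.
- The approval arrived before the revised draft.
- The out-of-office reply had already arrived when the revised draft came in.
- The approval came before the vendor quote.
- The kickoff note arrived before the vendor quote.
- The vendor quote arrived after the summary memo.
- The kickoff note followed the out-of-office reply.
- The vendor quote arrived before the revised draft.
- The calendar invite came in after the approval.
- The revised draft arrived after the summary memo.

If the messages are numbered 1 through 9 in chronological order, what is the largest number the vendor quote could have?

8

The vendor quote must come before the revised draft — 1 message forced after it.
Everything else can be placed before the vendor quote in some valid order, so the vendor quote can sit as late as position 9 − 1 = 8.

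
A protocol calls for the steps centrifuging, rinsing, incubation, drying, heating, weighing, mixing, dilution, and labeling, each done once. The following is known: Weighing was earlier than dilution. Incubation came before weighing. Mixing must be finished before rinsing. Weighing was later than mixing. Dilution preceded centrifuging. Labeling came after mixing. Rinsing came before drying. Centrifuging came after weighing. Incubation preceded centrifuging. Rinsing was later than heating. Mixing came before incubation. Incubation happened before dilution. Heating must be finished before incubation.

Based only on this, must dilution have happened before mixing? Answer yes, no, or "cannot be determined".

no

Tracing the constraints gives mixing → weighing → dilution, so mixing must come before dilution.
That means dilution cannot be before mixing.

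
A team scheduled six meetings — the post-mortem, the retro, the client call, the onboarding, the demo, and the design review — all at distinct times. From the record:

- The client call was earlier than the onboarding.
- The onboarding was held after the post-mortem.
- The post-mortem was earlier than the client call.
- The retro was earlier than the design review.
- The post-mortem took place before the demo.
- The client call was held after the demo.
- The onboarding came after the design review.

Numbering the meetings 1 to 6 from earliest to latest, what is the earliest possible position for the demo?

The post-mortem must come before the demo — 1 forced predecessor.
Nothing else is forced ahead of the demo, so its earliest slot is position 1 + 1 = 2.

2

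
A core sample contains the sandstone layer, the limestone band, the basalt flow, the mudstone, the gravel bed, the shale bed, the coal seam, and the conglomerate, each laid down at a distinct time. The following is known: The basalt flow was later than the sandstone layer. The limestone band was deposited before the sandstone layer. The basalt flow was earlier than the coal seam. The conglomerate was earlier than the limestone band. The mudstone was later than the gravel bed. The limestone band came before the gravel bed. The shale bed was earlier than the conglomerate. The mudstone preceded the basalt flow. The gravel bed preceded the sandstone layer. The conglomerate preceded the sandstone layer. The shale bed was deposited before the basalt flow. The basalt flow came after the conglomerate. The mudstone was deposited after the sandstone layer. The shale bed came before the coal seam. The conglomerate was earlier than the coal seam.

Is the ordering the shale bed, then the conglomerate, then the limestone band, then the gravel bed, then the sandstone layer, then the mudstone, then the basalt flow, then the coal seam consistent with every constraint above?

Check each stated constraint against the proposed order — e.g. the conglomerate is ahead of the coal seam; the shale bed is ahead of the coal seam. Every pair is in the required order; nothing is violated.

yes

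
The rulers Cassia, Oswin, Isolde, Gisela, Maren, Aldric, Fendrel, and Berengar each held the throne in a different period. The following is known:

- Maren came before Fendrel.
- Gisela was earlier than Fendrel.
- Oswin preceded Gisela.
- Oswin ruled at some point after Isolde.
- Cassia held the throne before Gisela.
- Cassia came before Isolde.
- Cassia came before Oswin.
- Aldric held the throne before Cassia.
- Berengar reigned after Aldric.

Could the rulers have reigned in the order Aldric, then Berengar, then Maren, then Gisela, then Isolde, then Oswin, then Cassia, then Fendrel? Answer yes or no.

The constraints require Cassia before Oswin, but in the proposed sequence Oswin appears ahead of Cassia. That one violation is enough.

no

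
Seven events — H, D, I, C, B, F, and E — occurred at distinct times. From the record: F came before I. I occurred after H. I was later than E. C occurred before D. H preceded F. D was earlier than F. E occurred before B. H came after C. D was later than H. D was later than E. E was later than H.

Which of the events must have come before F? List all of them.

Directly stated before F: D and H.
C reaches F via C → H → F.
E reaches F via E → D → F.
No chain forces B (or any of the others) ahead of F.

C, D, E, H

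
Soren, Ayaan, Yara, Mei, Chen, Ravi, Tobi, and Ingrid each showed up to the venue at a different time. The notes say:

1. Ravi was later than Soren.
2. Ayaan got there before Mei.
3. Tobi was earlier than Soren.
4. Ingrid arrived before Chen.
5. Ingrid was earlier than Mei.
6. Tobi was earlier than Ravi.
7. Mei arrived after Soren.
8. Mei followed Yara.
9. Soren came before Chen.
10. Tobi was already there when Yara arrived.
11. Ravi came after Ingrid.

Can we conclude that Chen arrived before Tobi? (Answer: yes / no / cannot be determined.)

no

Tracing the constraints gives Tobi → Soren → Chen, so Tobi must come before Chen.
That means Chen cannot be before Tobi.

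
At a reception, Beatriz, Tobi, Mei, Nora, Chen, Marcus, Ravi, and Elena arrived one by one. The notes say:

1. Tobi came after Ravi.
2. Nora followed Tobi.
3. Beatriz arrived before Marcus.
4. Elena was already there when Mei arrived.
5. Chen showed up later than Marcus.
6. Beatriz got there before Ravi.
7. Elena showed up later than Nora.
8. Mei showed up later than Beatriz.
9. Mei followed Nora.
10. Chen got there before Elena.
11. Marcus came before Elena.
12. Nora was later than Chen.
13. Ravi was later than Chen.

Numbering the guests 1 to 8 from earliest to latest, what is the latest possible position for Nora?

Nora must come before Elena and Mei — 2 guests forced after them.
Everything else can be placed before Nora in some valid order, so Nora can sit as late as position 8 − 2 = 6.

6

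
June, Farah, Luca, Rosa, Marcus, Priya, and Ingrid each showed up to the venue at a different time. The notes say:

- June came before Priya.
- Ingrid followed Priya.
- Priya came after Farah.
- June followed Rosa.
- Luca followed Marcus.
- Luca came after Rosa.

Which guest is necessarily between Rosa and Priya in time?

June

Tracing the constraints gives Rosa → June → Priya, so June sits after Rosa and before Priya.
No other guest is forced both after Rosa and before Priya.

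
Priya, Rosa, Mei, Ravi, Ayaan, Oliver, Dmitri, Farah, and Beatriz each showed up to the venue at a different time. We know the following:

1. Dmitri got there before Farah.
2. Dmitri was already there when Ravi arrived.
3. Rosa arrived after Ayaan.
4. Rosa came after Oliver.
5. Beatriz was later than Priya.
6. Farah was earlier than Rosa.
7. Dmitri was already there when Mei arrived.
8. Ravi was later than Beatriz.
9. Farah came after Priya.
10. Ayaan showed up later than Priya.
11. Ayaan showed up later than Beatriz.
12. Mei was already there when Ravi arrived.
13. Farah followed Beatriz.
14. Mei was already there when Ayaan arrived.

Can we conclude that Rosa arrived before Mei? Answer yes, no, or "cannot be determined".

no

Tracing the constraints gives Mei → Ayaan → Rosa, so Mei must come before Rosa.
That means Rosa cannot be before Mei.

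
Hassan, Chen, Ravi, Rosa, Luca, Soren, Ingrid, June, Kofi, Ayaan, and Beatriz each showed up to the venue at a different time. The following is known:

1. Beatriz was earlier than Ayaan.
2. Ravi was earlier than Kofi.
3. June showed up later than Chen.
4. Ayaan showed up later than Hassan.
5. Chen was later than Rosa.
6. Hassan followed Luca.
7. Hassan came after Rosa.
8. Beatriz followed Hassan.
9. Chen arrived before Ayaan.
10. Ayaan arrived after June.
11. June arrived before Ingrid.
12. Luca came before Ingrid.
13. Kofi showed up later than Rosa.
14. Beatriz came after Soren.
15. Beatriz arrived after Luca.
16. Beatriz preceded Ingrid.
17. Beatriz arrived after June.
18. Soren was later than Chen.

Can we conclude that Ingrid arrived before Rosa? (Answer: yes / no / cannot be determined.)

no

Tracing the constraints gives Rosa → Hassan → Beatriz → Ingrid, so Rosa must come before Ingrid.
That means Ingrid cannot be before Rosa.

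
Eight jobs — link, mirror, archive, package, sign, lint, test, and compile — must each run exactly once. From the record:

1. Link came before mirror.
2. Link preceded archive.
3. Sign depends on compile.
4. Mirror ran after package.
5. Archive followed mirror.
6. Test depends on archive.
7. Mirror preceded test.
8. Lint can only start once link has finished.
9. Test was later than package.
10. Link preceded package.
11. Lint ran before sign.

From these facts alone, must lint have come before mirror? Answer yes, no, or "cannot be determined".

cannot be determined

No chain of stated constraints runs from lint to mirror, and none runs from mirror to lint either.
So the relative order of lint and mirror is not fixed by the given facts.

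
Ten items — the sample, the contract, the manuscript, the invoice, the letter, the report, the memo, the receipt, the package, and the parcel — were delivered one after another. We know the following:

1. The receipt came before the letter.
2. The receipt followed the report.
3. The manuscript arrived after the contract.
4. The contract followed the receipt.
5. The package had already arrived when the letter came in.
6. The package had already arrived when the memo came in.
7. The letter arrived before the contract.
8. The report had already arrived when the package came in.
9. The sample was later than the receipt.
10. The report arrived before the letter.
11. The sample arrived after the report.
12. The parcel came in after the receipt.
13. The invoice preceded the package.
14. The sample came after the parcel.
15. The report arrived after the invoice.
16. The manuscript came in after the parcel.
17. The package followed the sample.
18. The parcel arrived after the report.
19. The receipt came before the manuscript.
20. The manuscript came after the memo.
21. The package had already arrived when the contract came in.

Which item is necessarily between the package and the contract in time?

Tracing the constraints gives the package → the letter → the contract, so the letter sits after the package and before the contract.
No other item is forced both after the package and before the contract.

the letter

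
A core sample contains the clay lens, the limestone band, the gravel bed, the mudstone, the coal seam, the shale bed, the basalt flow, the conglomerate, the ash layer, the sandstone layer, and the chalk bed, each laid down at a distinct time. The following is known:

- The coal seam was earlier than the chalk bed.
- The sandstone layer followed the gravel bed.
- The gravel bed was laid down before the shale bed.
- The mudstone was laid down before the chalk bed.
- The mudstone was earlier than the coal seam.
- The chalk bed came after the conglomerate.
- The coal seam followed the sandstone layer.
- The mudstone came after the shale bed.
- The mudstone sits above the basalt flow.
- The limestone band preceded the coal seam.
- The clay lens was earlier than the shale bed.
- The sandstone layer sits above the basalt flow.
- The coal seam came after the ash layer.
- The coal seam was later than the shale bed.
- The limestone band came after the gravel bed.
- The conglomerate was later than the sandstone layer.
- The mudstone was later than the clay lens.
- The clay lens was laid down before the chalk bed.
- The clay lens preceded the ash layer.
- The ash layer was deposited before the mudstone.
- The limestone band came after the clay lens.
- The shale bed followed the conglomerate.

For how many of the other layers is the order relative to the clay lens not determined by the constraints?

4

Forced after the clay lens: the ash layer, the chalk bed, the coal seam, the limestone band, the mudstone, and the shale bed.
That leaves the basalt flow, the conglomerate, the gravel bed, and the sandstone layer with no forced order relative to the clay lens — 4.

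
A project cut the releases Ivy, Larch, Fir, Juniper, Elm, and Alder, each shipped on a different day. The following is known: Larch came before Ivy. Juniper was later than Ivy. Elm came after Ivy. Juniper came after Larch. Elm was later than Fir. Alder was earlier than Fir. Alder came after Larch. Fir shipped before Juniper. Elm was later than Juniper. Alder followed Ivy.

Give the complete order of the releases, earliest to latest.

Larch, Ivy, Alder, Fir, Juniper, Elm

The constraints fix every adjacent pair, so only one ordering works:
Larch → Ivy → Alder → Fir → Juniper → Elm.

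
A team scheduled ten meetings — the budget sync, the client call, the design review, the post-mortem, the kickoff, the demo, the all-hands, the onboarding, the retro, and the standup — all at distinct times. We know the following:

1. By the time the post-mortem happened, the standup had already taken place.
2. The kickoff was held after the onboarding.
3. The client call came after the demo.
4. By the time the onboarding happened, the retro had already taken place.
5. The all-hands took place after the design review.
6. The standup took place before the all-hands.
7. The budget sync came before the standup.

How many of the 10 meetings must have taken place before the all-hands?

3

Directly stated before the all-hands: the design review and the standup.
The budget sync reaches the all-hands via the budget sync → the standup → the all-hands.
No chain forces the post-mortem (or any of the others) ahead of the all-hands.
That's the budget sync, the design review, and the standup — 3 in all.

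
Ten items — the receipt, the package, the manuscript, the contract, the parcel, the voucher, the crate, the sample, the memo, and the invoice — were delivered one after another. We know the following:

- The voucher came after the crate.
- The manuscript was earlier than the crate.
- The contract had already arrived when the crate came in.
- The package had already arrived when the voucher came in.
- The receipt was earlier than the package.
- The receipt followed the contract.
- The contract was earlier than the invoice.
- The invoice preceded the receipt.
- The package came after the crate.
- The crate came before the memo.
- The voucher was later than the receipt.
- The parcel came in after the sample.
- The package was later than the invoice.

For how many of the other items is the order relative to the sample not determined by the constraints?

Forced after the sample: the parcel.
That leaves the contract, the crate, the invoice, the manuscript, the memo, the package, the receipt, and the voucher with no forced order relative to the sample — 8.

8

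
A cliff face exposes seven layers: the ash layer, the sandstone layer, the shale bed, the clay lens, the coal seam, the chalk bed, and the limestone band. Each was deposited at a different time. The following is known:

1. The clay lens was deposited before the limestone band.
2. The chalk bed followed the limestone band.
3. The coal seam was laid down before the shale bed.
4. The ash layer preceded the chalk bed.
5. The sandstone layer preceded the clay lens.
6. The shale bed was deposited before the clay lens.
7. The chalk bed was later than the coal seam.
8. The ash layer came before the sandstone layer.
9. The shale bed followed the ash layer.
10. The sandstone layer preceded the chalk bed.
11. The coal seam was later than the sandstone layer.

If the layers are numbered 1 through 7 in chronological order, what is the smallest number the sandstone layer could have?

The ash layer must come before the sandstone layer — 1 forced predecessor.
Nothing else is forced ahead of the sandstone layer, so its earliest slot is position 1 + 1 = 2.

2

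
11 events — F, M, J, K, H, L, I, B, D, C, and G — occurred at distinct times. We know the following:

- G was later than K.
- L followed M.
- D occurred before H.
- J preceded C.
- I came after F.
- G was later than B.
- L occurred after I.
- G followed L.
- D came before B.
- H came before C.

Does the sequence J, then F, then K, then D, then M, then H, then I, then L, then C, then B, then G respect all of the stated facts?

Check each stated constraint against the proposed order — e.g. K is ahead of G; J is ahead of C. Every pair is in the required order; nothing is violated.

yes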